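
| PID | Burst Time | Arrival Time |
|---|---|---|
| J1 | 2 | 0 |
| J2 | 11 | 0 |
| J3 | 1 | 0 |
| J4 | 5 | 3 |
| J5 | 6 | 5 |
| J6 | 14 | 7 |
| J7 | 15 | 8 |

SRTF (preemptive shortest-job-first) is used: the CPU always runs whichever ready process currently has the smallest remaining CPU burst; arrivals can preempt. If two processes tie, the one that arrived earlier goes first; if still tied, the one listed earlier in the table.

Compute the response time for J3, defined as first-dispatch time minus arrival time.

0

Gantt: | J3 0-1 | J1 1-3 | J4 3-8 | J5 8-14 | J2 14-25 | J6 25-39 | J7 39-54 |
Completion: J1=3  J2=25  J3=1  J4=8  J5=14  J6=39  J7=54
Response(J3) = first start − arrival = 0 − 0 = 0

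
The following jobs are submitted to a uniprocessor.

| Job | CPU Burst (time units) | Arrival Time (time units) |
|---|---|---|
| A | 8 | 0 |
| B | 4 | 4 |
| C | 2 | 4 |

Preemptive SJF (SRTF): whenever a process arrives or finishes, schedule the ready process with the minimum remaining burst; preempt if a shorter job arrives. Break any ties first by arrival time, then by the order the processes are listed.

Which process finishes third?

Timeline: | A 0-4 | C 4-6 | A 6-10 | B 10-14 |
Completion: A=10  B=14  C=6
Finish order: C → A → B

B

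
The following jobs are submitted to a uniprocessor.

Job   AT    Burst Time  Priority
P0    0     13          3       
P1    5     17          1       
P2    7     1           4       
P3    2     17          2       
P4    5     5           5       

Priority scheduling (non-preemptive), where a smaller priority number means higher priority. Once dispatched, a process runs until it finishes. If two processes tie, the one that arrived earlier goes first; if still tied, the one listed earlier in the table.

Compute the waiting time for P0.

0

Schedule: | P0 0-13 | P1 13-30 | P3 30-47 | P2 47-48 | P4 48-53 |
Completion: P0=13  P1=30  P2=48  P3=47  P4=53
Waiting(P0) = turnaround − burst = 13 − 13 = 0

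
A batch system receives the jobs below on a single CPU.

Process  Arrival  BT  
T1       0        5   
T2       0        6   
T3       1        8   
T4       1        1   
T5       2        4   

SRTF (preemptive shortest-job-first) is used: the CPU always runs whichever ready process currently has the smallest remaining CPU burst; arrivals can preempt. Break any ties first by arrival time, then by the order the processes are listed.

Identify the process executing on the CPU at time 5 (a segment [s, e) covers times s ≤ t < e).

Gantt: | T1 0-1 | T4 1-2 | T1 2-6 | T5 6-10 | T2 10-16 | T3 16-24 |
Completion: T1=6  T2=16  T3=24  T4=2  T5=10
Turnaround (C−A): T1=6  T2=16  T3=23  T4=1  T5=8

T1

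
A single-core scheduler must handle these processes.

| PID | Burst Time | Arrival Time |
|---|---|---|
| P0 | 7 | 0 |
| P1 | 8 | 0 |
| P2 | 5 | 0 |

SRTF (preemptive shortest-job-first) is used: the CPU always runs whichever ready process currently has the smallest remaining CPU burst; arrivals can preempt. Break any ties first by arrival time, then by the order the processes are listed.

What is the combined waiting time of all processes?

Timeline: | P2 0-5 | P0 5-12 | P1 12-20 |
Completion: P0=12  P1=20  P2=5
Turnaround (C−A): P0=12  P1=20  P2=5
Waiting = turnaround − burst: P0=5, P1=12, P2=0
Total waiting = 5 + 12 + 0 = 17

17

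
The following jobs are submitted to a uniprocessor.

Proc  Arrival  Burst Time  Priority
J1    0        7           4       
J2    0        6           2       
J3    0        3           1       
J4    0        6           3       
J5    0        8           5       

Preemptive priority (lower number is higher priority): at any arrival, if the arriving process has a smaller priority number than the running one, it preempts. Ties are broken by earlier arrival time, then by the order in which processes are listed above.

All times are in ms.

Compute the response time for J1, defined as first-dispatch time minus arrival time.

Timeline: | J3 0-3 | J2 3-9 | J4 9-15 | J1 15-22 | J5 22-30 |
Completion: J1=22  J2=9  J3=3  J4=15  J5=30
Response(J1) = first start − arrival = 15 − 0 = 15

15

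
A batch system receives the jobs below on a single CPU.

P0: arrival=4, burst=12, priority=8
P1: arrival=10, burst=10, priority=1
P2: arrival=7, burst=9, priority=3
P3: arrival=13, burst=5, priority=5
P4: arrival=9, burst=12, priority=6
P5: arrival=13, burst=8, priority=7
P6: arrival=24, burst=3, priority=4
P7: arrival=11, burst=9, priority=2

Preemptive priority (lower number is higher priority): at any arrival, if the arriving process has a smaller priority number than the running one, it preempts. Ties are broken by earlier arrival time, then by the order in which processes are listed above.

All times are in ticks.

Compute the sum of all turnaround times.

Gantt: | idle 0-4 | P0 4-7 | P2 7-10 | P1 10-20 | P7 20-29 | P2 29-35 | P6 35-38 | P3 38-43 | P4 43-55 | P5 55-63 | P0 63-72 |
Completion: P0=72  P1=20  P2=35  P3=43  P4=55  P5=63  P6=38  P7=29
Turnaround (C−A): P0=68  P1=10  P2=28  P3=30  P4=46  P5=50  P6=14  P7=18
Turnaround = completion − arrival: P0=68, P1=10, P2=28, P3=30, P4=46, P5=50, P6=14, P7=18
Total turnaround = 68 + 10 + 28 + 30 + 46 + 50 + 14 + 18 = 264

264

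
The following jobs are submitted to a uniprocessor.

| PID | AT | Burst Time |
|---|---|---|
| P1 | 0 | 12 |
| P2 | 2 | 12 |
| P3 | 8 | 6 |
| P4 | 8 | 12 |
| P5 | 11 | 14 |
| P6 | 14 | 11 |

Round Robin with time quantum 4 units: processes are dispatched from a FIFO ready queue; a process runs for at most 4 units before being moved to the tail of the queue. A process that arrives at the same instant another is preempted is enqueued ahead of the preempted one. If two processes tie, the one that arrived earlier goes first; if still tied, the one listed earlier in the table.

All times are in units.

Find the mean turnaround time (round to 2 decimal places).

43.83

Timeline: | P1 0-4 | P2 4-8 | P1 8-12 | P3 12-16 | P4 16-20 | P2 20-24 | P5 24-28 | P1 28-32 | P6 32-36 | P3 36-38 | P4 38-42 | P2 42-46 | P5 46-50 | P6 50-54 | P4 54-58 | P5 58-62 | P6 62-65 | P5 65-67 |
Completion: P1=32  P2=46  P3=38  P4=58  P5=67  P6=65
Turnaround times: P1=32, P2=44, P3=30, P4=50, P5=56, P6=51
Average turnaround = (32+44+30+50+56+51) / 6 = 263/6 = 43.83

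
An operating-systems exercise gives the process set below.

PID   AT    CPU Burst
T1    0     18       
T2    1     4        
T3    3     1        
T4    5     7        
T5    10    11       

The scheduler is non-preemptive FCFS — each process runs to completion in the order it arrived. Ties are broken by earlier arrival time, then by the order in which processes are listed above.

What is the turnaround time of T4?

Schedule: | T1 0-18 | T2 18-22 | T3 22-23 | T4 23-30 | T5 30-41 |
Completion: T1=18  T2=22  T3=23  T4=30  T5=41
Turnaround (C−A): T1=18  T2=21  T3=20  T4=25  T5=31
Turnaround(T4) = completion − arrival = 30 − 5 = 25

25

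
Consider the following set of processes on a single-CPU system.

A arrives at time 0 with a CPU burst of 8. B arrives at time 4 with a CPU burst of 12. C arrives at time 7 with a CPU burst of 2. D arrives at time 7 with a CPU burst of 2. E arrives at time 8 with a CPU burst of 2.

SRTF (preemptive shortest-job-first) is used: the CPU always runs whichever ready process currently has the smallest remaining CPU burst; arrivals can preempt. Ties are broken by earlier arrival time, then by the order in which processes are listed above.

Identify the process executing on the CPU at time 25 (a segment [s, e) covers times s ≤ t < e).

B

Gantt: | A 0-8 | C 8-10 | D 10-12 | E 12-14 | B 14-26 |
Completion: A=8  B=26  C=10  D=12  E=14
Turnaround (C−A): A=8  B=22  C=3  D=5  E=6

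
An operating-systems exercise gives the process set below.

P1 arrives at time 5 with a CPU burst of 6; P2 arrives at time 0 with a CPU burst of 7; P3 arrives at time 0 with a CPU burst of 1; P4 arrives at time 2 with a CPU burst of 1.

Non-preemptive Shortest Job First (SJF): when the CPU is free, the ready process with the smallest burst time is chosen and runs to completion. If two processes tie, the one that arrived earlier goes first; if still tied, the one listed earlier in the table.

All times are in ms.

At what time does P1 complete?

Gantt: | P3 0-1 | P2 1-8 | P4 8-9 | P1 9-15 |
Completion: P1=15  P2=8  P3=1  P4=9
Turnaround (C−A): P1=10  P2=8  P3=1  P4=7

15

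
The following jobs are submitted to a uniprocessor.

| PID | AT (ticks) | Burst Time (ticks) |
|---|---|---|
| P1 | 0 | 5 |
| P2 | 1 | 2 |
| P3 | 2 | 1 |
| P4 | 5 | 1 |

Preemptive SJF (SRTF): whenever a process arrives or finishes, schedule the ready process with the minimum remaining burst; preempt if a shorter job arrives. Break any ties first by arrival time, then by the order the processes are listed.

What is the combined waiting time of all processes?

Schedule: | P1 0-1 | P2 1-3 | P3 3-4 | P1 4-5 | P4 5-6 | P1 6-9 |
Completion: P1=9  P2=3  P3=4  P4=6
Turnaround (C−A): P1=9  P2=2  P3=2  P4=1
Waiting = turnaround − burst: P1=4, P2=0, P3=1, P4=0
Total waiting = 4 + 0 + 1 + 0 = 5

5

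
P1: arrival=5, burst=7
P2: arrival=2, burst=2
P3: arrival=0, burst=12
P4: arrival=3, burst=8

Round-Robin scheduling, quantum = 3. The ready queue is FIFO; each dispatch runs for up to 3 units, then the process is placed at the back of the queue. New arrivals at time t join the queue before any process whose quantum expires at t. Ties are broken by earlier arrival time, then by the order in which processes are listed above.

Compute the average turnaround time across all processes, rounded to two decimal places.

Gantt: | P3 0-3 | P2 3-5 | P4 5-8 | P3 8-11 | P1 11-14 | P4 14-17 | P3 17-20 | P1 20-23 | P4 23-25 | P3 25-28 | P1 28-29 |
Completion: P1=29  P2=5  P3=28  P4=25
Turnaround (C−A): P1=24  P2=3  P3=28  P4=22
Turnaround times: P1=24, P2=3, P3=28, P4=22
Average turnaround = (24+3+28+22) / 4 = 77/4 = 19.25

19.25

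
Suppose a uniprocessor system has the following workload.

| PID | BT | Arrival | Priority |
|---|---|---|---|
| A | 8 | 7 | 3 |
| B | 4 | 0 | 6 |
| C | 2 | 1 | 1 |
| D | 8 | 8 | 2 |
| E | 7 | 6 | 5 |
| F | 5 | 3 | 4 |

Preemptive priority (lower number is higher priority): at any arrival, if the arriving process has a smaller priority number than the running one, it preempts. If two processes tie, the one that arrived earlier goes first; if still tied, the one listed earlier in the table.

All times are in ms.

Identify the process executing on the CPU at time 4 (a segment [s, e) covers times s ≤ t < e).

Schedule: | B 0-1 | C 1-3 | F 3-7 | A 7-8 | D 8-16 | A 16-23 | F 23-24 | E 24-31 | B 31-34 |
Completion: A=23  B=34  C=3  D=16  E=31  F=24

F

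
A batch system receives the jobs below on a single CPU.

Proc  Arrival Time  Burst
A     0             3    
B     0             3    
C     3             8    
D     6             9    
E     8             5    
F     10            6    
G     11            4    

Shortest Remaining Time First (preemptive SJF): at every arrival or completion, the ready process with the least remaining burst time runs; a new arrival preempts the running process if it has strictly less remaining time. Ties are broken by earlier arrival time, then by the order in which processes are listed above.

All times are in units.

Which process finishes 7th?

Schedule: | A 0-3 | B 3-6 | C 6-8 | E 8-13 | G 13-17 | C 17-23 | F 23-29 | D 29-38 |
Completion: A=3  B=6  C=23  D=38  E=13  F=29  G=17
Turnaround (C−A): A=3  B=6  C=20  D=32  E=5  F=19  G=6
Finish order: A → B → E → G → C → F → D

D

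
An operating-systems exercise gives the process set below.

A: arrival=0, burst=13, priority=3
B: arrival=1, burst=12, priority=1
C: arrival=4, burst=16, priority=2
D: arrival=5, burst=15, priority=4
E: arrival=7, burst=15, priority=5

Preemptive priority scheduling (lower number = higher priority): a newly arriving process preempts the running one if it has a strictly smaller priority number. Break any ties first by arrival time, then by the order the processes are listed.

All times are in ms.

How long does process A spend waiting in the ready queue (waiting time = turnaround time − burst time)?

28

Gantt: | A 0-1 | B 1-13 | C 13-29 | A 29-41 | D 41-56 | E 56-71 |
Completion: A=41  B=13  C=29  D=56  E=71
Turnaround (C−A): A=41  B=12  C=25  D=51  E=64
Waiting(A) = turnaround − burst = 41 − 13 = 28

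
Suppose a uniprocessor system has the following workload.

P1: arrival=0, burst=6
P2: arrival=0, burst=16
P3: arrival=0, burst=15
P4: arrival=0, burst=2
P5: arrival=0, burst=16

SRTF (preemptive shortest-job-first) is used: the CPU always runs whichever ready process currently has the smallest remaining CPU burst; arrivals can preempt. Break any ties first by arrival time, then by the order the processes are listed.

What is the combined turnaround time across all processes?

127

Gantt: | P4 0-2 | P1 2-8 | P3 8-23 | P2 23-39 | P5 39-55 |
Completion: P1=8  P2=39  P3=23  P4=2  P5=55
Turnaround (C−A): P1=8  P2=39  P3=23  P4=2  P5=55
Turnaround = completion − arrival: P1=8, P2=39, P3=23, P4=2, P5=55
Total turnaround = 8 + 39 + 23 + 2 + 55 = 127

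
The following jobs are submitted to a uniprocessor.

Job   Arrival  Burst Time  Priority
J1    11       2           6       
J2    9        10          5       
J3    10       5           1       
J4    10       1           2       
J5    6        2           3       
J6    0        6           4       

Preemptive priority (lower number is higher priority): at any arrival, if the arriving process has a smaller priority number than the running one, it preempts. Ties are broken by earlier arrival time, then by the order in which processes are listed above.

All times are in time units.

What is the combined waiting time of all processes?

Timeline: | J6 0-6 | J5 6-8 | idle 8-9 | J2 9-10 | J3 10-15 | J4 15-16 | J2 16-25 | J1 25-27 |
Completion: J1=27  J2=25  J3=15  J4=16  J5=8  J6=6
Turnaround (C−A): J1=16  J2=16  J3=5  J4=6  J5=2  J6=6
Waiting = turnaround − burst: J1=14, J2=6, J3=0, J4=5, J5=0, J6=0
Total waiting = 14 + 6 + 0 + 5 + 0 + 0 = 25

25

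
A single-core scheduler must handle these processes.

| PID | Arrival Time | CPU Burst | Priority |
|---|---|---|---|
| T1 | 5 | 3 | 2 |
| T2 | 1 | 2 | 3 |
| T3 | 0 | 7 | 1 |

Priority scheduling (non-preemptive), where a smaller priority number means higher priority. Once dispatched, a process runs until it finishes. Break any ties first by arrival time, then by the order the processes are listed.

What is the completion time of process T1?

10

Timeline: | T3 0-7 | T1 7-10 | T2 10-12 |
Completion: T1=10  T2=12  T3=7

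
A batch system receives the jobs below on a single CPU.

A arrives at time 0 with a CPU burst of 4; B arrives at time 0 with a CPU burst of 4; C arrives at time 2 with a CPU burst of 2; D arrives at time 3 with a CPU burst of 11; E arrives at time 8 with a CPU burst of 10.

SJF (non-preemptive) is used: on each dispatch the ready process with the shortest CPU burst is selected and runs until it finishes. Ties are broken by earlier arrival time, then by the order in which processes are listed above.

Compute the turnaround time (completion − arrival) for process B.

10

Timeline: | A 0-4 | C 4-6 | B 6-10 | E 10-20 | D 20-31 |
Completion: A=4  B=10  C=6  D=31  E=20
Turnaround(B) = completion − arrival = 10 − 0 = 10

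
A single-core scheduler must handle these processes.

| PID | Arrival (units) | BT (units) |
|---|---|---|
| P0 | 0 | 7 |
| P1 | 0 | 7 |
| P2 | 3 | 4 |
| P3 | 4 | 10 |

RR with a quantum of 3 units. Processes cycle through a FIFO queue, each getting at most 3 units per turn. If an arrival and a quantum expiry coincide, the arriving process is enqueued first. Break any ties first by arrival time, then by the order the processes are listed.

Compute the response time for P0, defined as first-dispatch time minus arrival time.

0

Gantt: | P0 0-3 | P1 3-6 | P2 6-9 | P0 9-12 | P3 12-15 | P1 15-18 | P2 18-19 | P0 19-20 | P3 20-23 | P1 23-24 | P3 24-28 |
Completion: P0=20  P1=24  P2=19  P3=28
Turnaround (C−A): P0=20  P1=24  P2=16  P3=24
Response(P0) = first start − arrival = 0 − 0 = 0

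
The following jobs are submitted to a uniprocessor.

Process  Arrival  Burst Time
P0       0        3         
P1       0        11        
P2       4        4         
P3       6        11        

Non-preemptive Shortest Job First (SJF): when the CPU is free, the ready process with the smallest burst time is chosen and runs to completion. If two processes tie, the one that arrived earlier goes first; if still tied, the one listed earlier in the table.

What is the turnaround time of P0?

3

Gantt: | P0 0-3 | P1 3-14 | P2 14-18 | P3 18-29 |
Completion: P0=3  P1=14  P2=18  P3=29
Turnaround(P0) = completion − arrival = 3 − 0 = 3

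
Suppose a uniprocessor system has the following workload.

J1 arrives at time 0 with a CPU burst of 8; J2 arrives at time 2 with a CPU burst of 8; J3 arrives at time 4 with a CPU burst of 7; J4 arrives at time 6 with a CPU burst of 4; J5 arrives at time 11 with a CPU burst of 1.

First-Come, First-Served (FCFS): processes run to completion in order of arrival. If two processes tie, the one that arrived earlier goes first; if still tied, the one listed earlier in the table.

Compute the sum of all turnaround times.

Timeline: | J1 0-8 | J2 8-16 | J3 16-23 | J4 23-27 | J5 27-28 |
Completion: J1=8  J2=16  J3=23  J4=27  J5=28
Turnaround (C−A): J1=8  J2=14  J3=19  J4=21  J5=17
Turnaround = completion − arrival: J1=8, J2=14, J3=19, J4=21, J5=17
Total turnaround = 8 + 14 + 19 + 21 + 17 = 79

79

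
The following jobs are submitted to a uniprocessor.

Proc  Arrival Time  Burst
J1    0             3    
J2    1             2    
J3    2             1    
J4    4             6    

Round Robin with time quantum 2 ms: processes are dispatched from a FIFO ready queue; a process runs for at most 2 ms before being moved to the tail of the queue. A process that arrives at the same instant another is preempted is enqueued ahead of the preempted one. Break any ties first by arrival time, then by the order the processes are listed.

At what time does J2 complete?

Schedule: | J1 0-2 | J2 2-4 | J3 4-5 | J1 5-6 | J4 6-12 |
Completion: J1=6  J2=4  J3=5  J4=12
Turnaround (C−A): J1=6  J2=3  J3=3  J4=8

4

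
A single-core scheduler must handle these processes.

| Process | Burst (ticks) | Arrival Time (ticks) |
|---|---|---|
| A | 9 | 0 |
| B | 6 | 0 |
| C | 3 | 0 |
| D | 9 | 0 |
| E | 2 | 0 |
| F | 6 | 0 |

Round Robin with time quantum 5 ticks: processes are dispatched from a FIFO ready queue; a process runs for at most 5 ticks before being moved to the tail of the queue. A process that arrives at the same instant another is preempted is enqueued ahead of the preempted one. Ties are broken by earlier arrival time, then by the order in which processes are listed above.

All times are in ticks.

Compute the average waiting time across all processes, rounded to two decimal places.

Schedule: | A 0-5 | B 5-10 | C 10-13 | D 13-18 | E 18-20 | F 20-25 | A 25-29 | B 29-30 | D 30-34 | F 34-35 |
Completion: A=29  B=30  C=13  D=34  E=20  F=35
Waiting times: A=20, B=24, C=10, D=25, E=18, F=29
Average waiting = (20+24+10+25+18+29) / 6 = 126/6 = 21.00

21.00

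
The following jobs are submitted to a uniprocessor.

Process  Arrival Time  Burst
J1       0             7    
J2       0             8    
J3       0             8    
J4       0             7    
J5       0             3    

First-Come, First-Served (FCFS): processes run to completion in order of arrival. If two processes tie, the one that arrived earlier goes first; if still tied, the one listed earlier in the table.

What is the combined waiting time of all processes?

75

Gantt: | J1 0-7 | J2 7-15 | J3 15-23 | J4 23-30 | J5 30-33 |
Completion: J1=7  J2=15  J3=23  J4=30  J5=33
Waiting = turnaround − burst: J1=0, J2=7, J3=15, J4=23, J5=30
Total waiting = 0 + 7 + 15 + 23 + 30 = 75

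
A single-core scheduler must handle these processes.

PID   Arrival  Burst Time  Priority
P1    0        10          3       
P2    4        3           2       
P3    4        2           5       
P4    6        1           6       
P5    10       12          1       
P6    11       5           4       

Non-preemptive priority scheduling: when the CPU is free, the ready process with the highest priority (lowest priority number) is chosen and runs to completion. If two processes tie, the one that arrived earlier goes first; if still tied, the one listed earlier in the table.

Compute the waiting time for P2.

Timeline: | P1 0-10 | P5 10-22 | P2 22-25 | P6 25-30 | P3 30-32 | P4 32-33 |
Completion: P1=10  P2=25  P3=32  P4=33  P5=22  P6=30
Waiting(P2) = turnaround − burst = 21 − 3 = 18

18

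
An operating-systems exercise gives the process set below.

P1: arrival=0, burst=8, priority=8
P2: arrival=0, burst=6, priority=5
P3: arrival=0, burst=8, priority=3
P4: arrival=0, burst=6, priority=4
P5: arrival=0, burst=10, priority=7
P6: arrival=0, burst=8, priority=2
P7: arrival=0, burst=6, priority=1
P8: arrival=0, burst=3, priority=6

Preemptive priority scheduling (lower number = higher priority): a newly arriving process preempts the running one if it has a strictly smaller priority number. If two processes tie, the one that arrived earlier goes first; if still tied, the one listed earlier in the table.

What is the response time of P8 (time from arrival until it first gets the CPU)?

34

Timeline: | P7 0-6 | P6 6-14 | P3 14-22 | P4 22-28 | P2 28-34 | P8 34-37 | P5 37-47 | P1 47-55 |
Completion: P1=55  P2=34  P3=22  P4=28  P5=47  P6=14  P7=6  P8=37
Turnaround (C−A): P1=55  P2=34  P3=22  P4=28  P5=47  P6=14  P7=6  P8=37
Response(P8) = first start − arrival = 34 − 0 = 34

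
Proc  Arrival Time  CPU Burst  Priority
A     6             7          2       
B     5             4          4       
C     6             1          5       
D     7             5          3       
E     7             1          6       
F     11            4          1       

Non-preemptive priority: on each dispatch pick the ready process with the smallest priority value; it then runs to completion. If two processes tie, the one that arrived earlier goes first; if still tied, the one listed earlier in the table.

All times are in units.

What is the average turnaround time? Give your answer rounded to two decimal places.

Schedule: | idle 0-5 | B 5-9 | A 9-16 | F 16-20 | D 20-25 | C 25-26 | E 26-27 |
Completion: A=16  B=9  C=26  D=25  E=27  F=20
Turnaround (C−A): A=10  B=4  C=20  D=18  E=20  F=9
Turnaround times: A=10, B=4, C=20, D=18, E=20, F=9
Average turnaround = (10+4+20+18+20+9) / 6 = 81/6 = 13.50

13.50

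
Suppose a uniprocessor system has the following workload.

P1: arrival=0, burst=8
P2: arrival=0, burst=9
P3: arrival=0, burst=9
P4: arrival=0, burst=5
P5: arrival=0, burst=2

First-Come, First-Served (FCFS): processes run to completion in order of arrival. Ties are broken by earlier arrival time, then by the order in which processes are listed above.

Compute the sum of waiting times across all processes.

Schedule: | P1 0-8 | P2 8-17 | P3 17-26 | P4 26-31 | P5 31-33 |
Completion: P1=8  P2=17  P3=26  P4=31  P5=33
Waiting = turnaround − burst: P1=0, P2=8, P3=17, P4=26, P5=31
Total waiting = 0 + 8 + 17 + 26 + 31 = 82

82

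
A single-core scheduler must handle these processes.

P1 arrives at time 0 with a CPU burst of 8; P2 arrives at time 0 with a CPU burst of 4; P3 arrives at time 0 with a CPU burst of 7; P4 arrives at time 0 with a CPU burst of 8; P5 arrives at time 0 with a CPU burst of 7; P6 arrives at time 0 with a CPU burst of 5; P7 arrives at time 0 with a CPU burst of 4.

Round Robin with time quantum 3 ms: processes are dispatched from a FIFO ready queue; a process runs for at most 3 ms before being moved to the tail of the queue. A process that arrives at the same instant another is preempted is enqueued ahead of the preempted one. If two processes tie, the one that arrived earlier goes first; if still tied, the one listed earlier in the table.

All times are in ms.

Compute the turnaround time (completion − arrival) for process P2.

25

Gantt: | P1 0-3 | P2 3-6 | P3 6-9 | P4 9-12 | P5 12-15 | P6 15-18 | P7 18-21 | P1 21-24 | P2 24-25 | P3 25-28 | P4 28-31 | P5 31-34 | P6 34-36 | P7 36-37 | P1 37-39 | P3 39-40 | P4 40-42 | P5 42-43 |
Completion: P1=39  P2=25  P3=40  P4=42  P5=43  P6=36  P7=37
Turnaround(P2) = completion − arrival = 25 − 0 = 25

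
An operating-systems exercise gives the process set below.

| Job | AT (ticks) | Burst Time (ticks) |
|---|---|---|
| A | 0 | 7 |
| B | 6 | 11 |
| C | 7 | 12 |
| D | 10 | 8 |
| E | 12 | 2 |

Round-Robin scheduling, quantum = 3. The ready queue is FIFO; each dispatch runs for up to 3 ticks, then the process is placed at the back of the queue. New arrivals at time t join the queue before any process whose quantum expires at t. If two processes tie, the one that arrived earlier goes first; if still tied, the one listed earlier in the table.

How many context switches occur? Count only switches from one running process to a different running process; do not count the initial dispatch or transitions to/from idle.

13

Timeline: | A 0-6 | B 6-9 | A 9-10 | C 10-13 | B 13-16 | D 16-19 | E 19-21 | C 21-24 | B 24-27 | D 27-30 | C 30-33 | B 33-35 | D 35-37 | C 37-40 |
Completion: A=10  B=35  C=40  D=37  E=21
Turnaround (C−A): A=10  B=29  C=33  D=27  E=9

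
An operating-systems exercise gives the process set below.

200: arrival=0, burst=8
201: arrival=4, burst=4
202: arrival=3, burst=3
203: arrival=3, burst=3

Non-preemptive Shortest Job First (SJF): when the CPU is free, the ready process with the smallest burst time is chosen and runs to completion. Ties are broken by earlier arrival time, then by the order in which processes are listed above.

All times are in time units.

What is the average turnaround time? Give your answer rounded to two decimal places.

10.25

Gantt: | 200 0-8 | 202 8-11 | 203 11-14 | 201 14-18 |
Completion: 200=8  201=18  202=11  203=14
Turnaround (C−A): 200=8  201=14  202=8  203=11
Turnaround times: 200=8, 201=14, 202=8, 203=11
Average turnaround = (8+14+8+11) / 4 = 41/4 = 10.25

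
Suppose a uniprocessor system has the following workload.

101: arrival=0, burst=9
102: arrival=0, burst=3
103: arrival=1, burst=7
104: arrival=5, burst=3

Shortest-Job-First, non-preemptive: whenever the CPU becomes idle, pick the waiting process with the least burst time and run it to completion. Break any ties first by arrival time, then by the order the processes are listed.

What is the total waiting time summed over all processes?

Gantt: | 102 0-3 | 103 3-10 | 104 10-13 | 101 13-22 |
Completion: 101=22  102=3  103=10  104=13
Waiting = turnaround − burst: 101=13, 102=0, 103=2, 104=5
Total waiting = 13 + 0 + 2 + 5 = 20

20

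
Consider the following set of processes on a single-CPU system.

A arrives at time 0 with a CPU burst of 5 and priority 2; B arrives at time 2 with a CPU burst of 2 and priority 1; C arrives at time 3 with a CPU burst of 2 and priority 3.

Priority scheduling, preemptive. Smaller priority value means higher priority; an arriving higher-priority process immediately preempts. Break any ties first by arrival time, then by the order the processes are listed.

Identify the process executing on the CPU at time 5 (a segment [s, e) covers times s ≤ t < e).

A

Timeline: | A 0-2 | B 2-4 | A 4-7 | C 7-9 |
Completion: A=7  B=4  C=9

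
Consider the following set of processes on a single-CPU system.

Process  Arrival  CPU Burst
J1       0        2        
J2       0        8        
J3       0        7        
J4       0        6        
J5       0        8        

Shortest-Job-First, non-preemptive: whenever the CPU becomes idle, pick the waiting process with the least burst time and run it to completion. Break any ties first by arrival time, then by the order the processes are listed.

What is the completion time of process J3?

Timeline: | J1 0-2 | J4 2-8 | J3 8-15 | J2 15-23 | J5 23-31 |
Completion: J1=2  J2=23  J3=15  J4=8  J5=31

15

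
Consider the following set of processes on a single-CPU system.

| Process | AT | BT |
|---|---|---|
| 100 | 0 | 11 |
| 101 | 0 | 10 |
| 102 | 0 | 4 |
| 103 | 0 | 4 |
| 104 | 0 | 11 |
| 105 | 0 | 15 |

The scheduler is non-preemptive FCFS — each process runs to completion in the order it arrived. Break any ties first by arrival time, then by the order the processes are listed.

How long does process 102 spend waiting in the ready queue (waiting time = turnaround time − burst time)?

21

Timeline: | 100 0-11 | 101 11-21 | 102 21-25 | 103 25-29 | 104 29-40 | 105 40-55 |
Completion: 100=11  101=21  102=25  103=29  104=40  105=55
Waiting(102) = turnaround − burst = 25 − 4 = 21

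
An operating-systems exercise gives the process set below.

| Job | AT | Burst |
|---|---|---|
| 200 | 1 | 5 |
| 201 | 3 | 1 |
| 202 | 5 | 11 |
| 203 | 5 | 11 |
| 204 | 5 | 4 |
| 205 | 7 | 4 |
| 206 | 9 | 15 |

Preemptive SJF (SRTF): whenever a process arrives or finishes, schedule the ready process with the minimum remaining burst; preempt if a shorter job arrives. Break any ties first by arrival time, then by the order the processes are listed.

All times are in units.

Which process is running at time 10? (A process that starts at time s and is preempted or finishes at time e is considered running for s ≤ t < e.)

Timeline: | idle 0-1 | 200 1-3 | 201 3-4 | 200 4-7 | 204 7-11 | 205 11-15 | 202 15-26 | 203 26-37 | 206 37-52 |
Completion: 200=7  201=4  202=26  203=37  204=11  205=15  206=52
Turnaround (C−A): 200=6  201=1  202=21  203=32  204=6  205=8  206=43

204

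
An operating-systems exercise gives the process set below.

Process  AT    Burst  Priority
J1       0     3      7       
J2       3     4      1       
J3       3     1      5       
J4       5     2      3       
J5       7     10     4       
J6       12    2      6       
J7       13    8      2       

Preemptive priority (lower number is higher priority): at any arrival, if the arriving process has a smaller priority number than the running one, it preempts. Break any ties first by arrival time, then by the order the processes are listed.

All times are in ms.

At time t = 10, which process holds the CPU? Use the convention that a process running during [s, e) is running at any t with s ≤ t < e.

J5

Gantt: | J1 0-3 | J2 3-7 | J4 7-9 | J5 9-13 | J7 13-21 | J5 21-27 | J3 27-28 | J6 28-30 |
Completion: J1=3  J2=7  J3=28  J4=9  J5=27  J6=30  J7=21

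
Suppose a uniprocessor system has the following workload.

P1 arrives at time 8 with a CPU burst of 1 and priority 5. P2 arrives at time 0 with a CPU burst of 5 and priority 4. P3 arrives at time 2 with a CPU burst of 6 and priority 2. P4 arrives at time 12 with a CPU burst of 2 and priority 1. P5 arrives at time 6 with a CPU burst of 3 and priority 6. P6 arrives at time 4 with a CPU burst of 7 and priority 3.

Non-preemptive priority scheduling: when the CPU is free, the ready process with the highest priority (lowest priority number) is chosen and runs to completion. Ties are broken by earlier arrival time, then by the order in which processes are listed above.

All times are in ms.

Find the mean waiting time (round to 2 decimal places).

7.17

Timeline: | P2 0-5 | P3 5-11 | P6 11-18 | P4 18-20 | P1 20-21 | P5 21-24 |
Completion: P1=21  P2=5  P3=11  P4=20  P5=24  P6=18
Turnaround (C−A): P1=13  P2=5  P3=9  P4=8  P5=18  P6=14
Waiting times: P1=12, P2=0, P3=3, P4=6, P5=15, P6=7
Average waiting = (12+0+3+6+15+7) / 6 = 43/6 = 7.17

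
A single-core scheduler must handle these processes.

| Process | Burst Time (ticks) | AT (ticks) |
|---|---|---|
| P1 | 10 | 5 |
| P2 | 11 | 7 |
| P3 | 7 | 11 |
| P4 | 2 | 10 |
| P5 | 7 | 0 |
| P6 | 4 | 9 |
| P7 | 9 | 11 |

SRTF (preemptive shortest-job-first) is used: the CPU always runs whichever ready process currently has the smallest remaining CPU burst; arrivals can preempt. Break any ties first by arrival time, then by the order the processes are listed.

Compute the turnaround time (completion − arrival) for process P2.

Schedule: | P5 0-7 | P1 7-9 | P6 9-10 | P4 10-12 | P6 12-15 | P3 15-22 | P1 22-30 | P7 30-39 | P2 39-50 |
Completion: P1=30  P2=50  P3=22  P4=12  P5=7  P6=15  P7=39
Turnaround (C−A): P1=25  P2=43  P3=11  P4=2  P5=7  P6=6  P7=28
Turnaround(P2) = completion − arrival = 50 − 7 = 43

43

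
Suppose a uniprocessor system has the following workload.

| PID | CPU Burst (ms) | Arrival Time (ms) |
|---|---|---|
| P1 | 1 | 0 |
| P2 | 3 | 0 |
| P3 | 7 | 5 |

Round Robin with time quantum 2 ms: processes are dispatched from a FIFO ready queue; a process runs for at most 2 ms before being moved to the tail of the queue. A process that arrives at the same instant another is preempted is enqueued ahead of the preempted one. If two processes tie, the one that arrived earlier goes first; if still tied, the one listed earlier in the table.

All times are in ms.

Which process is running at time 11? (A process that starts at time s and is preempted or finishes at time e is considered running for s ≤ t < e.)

Timeline: | P1 0-1 | P2 1-4 | idle 4-5 | P3 5-12 |
Completion: P1=1  P2=4  P3=12
Turnaround (C−A): P1=1  P2=4  P3=7

P3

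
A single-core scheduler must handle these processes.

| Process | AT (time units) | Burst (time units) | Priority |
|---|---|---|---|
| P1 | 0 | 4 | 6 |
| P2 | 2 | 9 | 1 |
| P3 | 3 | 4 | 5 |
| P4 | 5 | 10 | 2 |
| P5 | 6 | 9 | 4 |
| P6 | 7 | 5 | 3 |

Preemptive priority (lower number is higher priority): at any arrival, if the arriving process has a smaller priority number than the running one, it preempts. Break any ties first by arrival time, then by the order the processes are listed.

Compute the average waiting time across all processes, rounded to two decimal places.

Gantt: | P1 0-2 | P2 2-11 | P4 11-21 | P6 21-26 | P5 26-35 | P3 35-39 | P1 39-41 |
Completion: P1=41  P2=11  P3=39  P4=21  P5=35  P6=26
Turnaround (C−A): P1=41  P2=9  P3=36  P4=16  P5=29  P6=19
Waiting times: P1=37, P2=0, P3=32, P4=6, P5=20, P6=14
Average waiting = (37+0+32+6+20+14) / 6 = 109/6 = 18.17

18.17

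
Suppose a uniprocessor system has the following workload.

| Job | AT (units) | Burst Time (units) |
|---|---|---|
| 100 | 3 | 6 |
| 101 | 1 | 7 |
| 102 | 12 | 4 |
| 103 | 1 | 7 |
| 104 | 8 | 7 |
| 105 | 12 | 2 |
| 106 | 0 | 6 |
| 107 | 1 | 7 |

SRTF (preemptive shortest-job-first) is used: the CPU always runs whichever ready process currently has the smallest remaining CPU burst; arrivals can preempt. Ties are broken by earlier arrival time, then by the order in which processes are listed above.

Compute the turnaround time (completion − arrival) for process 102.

Schedule: | 106 0-6 | 100 6-12 | 105 12-14 | 102 14-18 | 101 18-25 | 103 25-32 | 107 32-39 | 104 39-46 |
Completion: 100=12  101=25  102=18  103=32  104=46  105=14  106=6  107=39
Turnaround(102) = completion − arrival = 18 − 12 = 6

6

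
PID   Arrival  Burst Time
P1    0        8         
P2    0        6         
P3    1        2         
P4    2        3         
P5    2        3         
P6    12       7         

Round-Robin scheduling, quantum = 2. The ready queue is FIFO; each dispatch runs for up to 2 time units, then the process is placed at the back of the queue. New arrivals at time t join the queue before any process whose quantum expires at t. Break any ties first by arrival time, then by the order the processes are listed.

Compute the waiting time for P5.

Schedule: | P1 0-2 | P2 2-4 | P3 4-6 | P4 6-8 | P5 8-10 | P1 10-12 | P2 12-14 | P4 14-15 | P5 15-16 | P6 16-18 | P1 18-20 | P2 20-22 | P6 22-24 | P1 24-26 | P6 26-29 |
Completion: P1=26  P2=22  P3=6  P4=15  P5=16  P6=29
Waiting(P5) = turnaround − burst = 14 − 3 = 11

11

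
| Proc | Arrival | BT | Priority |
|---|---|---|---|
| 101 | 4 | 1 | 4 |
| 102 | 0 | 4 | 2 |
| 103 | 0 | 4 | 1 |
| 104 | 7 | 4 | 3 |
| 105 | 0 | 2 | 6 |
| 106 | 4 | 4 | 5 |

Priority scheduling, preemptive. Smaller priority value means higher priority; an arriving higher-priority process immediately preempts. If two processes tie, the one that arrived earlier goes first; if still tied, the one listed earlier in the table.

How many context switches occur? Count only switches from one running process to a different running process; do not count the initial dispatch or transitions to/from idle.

Gantt: | 103 0-4 | 102 4-8 | 104 8-12 | 101 12-13 | 106 13-17 | 105 17-19 |
Completion: 101=13  102=8  103=4  104=12  105=19  106=17
Turnaround (C−A): 101=9  102=8  103=4  104=5  105=19  106=13

5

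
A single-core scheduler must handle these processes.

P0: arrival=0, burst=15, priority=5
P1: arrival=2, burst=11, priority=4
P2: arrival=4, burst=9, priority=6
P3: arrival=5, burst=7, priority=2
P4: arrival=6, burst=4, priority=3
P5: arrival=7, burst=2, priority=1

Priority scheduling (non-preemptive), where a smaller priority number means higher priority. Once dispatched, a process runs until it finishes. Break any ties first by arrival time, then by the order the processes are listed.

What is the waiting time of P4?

18

Schedule: | P0 0-15 | P5 15-17 | P3 17-24 | P4 24-28 | P1 28-39 | P2 39-48 |
Completion: P0=15  P1=39  P2=48  P3=24  P4=28  P5=17
Turnaround (C−A): P0=15  P1=37  P2=44  P3=19  P4=22  P5=10
Waiting(P4) = turnaround − burst = 22 − 4 = 18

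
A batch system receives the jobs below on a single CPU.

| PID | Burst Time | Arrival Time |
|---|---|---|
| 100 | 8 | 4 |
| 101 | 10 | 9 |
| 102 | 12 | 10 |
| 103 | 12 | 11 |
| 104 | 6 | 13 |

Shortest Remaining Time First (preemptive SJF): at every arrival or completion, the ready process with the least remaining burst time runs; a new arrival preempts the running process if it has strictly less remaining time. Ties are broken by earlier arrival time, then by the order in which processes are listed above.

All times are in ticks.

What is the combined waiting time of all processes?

Timeline: | idle 0-4 | 100 4-12 | 101 12-13 | 104 13-19 | 101 19-28 | 102 28-40 | 103 40-52 |
Completion: 100=12  101=28  102=40  103=52  104=19
Turnaround (C−A): 100=8  101=19  102=30  103=41  104=6
Waiting = turnaround − burst: 100=0, 101=9, 102=18, 103=29, 104=0
Total waiting = 0 + 9 + 18 + 29 + 0 = 56

56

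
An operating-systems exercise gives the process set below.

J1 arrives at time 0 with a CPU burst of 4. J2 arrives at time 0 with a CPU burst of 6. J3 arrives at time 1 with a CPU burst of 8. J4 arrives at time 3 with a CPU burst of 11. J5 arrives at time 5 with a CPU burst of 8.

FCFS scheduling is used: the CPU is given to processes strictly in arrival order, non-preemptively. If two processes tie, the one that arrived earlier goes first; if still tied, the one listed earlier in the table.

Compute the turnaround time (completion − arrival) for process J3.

Schedule: | J1 0-4 | J2 4-10 | J3 10-18 | J4 18-29 | J5 29-37 |
Completion: J1=4  J2=10  J3=18  J4=29  J5=37
Turnaround(J3) = completion − arrival = 18 − 1 = 17

17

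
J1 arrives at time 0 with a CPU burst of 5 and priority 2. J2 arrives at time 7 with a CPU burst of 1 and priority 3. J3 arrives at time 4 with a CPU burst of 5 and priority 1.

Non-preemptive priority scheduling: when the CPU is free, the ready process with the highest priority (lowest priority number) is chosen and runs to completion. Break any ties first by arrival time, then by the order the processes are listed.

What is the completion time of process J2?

11

Schedule: | J1 0-5 | J3 5-10 | J2 10-11 |
Completion: J1=5  J2=11  J3=10
Turnaround (C−A): J1=5  J2=4  J3=6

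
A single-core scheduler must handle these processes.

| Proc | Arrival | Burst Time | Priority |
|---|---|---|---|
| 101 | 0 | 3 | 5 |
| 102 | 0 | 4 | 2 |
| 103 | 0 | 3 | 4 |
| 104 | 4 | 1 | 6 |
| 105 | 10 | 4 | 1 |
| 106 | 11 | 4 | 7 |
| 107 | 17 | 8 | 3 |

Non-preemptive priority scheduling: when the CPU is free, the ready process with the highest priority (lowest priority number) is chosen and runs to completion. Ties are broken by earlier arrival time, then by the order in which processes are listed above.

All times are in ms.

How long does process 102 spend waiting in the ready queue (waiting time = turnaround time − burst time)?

Gantt: | 102 0-4 | 103 4-7 | 101 7-10 | 105 10-14 | 104 14-15 | 106 15-19 | 107 19-27 |
Completion: 101=10  102=4  103=7  104=15  105=14  106=19  107=27
Waiting(102) = turnaround − burst = 4 − 4 = 0

0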